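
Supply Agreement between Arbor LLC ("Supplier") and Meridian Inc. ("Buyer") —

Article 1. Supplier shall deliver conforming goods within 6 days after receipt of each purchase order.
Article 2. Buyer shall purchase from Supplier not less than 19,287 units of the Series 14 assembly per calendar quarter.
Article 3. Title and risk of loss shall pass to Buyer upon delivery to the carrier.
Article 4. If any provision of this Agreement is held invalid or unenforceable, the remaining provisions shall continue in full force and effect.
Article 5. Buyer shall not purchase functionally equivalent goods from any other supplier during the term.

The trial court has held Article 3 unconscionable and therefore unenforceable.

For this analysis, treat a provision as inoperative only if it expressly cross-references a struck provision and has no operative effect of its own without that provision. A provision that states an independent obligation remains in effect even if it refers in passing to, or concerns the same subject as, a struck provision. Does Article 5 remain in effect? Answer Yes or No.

Yes

Article 3 is struck. Nothing else in the Agreement is defined by reference to Article 3. Article 4 is a severability clause and preserves every provision that can still be given independent effect. Article 1, Article 2, Article 4, and Article 5 remain in effect. Article 5 is among the surviving provisions, so the answer is yes.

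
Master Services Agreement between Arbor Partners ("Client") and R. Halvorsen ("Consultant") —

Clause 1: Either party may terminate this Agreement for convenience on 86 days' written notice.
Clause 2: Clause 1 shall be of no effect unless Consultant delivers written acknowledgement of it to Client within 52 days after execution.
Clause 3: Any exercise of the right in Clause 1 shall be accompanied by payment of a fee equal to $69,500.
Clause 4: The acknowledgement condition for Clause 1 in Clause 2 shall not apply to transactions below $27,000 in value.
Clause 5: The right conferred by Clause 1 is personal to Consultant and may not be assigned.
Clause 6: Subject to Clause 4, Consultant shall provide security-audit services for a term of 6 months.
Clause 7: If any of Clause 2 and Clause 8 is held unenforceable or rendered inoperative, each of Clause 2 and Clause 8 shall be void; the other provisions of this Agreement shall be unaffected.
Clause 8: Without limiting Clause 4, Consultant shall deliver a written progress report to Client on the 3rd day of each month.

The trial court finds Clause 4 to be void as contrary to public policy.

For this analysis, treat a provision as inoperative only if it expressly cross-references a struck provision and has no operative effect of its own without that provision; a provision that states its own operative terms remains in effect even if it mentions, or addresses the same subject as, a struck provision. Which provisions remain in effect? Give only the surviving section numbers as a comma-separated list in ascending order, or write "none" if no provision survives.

Clause 4 is struck. Clause 8 mentions Clause 4 but its own obligation stands independently of Clause 4, so Clause 8 is not affected. Although Clause 6 refers to Clause 4, its operative terms do not depend on Clause 4, so it remains in effect. No other provision's operative terms depend on Clause 4. Clause 7 ties Clause 2 and Clause 8 together, but none of those is affected here; the remaining provisions continue in force under Clause 7. That leaves Clause 1, Clause 2, Clause 3, Clause 5, Clause 6, Clause 7, and Clause 8 in effect.

1, 2, 3, 5, 6, 7, 8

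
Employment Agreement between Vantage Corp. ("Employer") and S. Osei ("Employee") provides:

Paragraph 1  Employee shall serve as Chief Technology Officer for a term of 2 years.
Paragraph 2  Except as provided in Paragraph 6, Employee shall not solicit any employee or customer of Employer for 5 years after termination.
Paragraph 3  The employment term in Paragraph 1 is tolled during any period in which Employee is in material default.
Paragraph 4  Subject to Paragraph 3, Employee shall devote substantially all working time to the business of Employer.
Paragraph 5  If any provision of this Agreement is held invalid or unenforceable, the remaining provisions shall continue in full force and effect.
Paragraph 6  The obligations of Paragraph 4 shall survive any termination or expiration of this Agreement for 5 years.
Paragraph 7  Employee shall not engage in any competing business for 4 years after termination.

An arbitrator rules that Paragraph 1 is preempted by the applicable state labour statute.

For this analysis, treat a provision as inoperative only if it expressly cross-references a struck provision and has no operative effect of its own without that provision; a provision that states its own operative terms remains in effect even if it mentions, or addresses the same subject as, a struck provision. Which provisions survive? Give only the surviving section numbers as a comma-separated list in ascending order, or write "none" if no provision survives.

Paragraph 1 is struck. Paragraph 3 does nothing except set the tolling of the employment term by reference to Paragraph 1; with Paragraph 1 gone it has no independent effect and is inoperative. Although Paragraph 4 refers to Paragraph 3, its operative terms do not depend on Paragraph 3, so it remains in effect. Under the severability clause in Paragraph 5, the remaining provisions continue in force. Paragraph 2, Paragraph 4, Paragraph 5, Paragraph 6, and Paragraph 7 remain in effect.

2, 4, 5, 6, 7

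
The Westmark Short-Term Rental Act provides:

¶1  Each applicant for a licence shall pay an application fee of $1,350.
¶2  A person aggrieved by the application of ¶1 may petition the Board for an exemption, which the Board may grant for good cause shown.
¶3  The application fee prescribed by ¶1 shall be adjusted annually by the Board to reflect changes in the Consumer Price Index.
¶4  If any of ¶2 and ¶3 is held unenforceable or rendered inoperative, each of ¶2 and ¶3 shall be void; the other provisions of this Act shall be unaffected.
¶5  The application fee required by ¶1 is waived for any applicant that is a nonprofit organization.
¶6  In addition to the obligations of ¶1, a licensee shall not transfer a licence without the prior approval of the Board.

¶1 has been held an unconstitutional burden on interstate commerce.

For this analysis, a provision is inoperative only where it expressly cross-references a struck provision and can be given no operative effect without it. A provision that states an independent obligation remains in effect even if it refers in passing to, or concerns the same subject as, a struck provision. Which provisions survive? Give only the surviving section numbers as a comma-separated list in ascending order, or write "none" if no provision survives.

¶1 is struck. The only function of ¶2 is the exemption procedure for ¶1, so it cannot stand once ¶1 is removed. ¶3 does nothing except set the indexation of the application fee by reference to ¶1; with ¶1 gone it has no independent effect and is inoperative. ¶5 does nothing except set the nonprofit waiver of the application fee by reference to ¶1; with ¶1 gone it has no independent effect and is inoperative. ¶6 mentions ¶1 but its own obligation stands independently of ¶1, so ¶6 is not affected. ¶4 declares ¶2 and ¶3 mutually dependent; since one of them has fallen, all of them are of no effect. The remainder continues in force under ¶4. The provisions still in force are ¶4 and ¶6.

4, 6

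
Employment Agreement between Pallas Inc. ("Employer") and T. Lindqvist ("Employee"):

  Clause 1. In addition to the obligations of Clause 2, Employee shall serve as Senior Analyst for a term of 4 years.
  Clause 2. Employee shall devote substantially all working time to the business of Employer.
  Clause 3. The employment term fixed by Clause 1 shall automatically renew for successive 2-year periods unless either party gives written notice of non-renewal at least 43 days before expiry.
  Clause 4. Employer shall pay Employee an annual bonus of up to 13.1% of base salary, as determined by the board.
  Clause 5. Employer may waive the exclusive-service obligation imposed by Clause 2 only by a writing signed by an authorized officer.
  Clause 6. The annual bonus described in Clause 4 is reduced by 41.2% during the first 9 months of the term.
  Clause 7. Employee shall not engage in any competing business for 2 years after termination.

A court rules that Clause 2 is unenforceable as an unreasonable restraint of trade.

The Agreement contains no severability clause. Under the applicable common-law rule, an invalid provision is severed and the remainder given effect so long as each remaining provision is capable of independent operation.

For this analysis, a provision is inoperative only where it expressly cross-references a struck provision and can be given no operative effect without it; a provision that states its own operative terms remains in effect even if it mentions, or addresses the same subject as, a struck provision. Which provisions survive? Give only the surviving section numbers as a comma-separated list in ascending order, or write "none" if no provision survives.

1, 3, 4, 6, 7

Clause 2 is struck. Clause 5 has no operative effect of its own apart from Clause 2 and is therefore inoperative. Clause 1 mentions Clause 2 but its own obligation stands independently of Clause 2, so Clause 1 is not affected. Under the stated default rule, only provisions that cannot operate independently fall away; the rest are enforced. That leaves Clause 1, Clause 3, Clause 4, Clause 6, and Clause 7 in effect.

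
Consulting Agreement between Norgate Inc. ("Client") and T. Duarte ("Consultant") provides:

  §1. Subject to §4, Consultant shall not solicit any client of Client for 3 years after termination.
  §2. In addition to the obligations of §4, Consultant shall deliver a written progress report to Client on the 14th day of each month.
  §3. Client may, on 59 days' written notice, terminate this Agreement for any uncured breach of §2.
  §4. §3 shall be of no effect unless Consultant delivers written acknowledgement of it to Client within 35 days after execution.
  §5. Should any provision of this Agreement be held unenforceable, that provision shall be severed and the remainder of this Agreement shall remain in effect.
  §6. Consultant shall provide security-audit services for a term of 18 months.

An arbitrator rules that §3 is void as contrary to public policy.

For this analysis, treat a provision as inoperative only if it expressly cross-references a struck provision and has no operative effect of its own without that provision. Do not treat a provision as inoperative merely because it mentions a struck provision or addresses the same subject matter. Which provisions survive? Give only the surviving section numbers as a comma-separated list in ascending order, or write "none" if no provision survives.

1, 2, 5, 6

§3 is struck. The only function of §4 is the acknowledgement condition for §3, so it cannot stand once §3 is removed. §1 mentions §4 but its own obligation stands independently of §4, so §1 is not affected. Although §2 refers to §4, its operative terms do not depend on §4, so it remains in effect. Under the severability clause in §5, the remaining provisions continue in force. That leaves §1, §2, §5, and §6 in effect.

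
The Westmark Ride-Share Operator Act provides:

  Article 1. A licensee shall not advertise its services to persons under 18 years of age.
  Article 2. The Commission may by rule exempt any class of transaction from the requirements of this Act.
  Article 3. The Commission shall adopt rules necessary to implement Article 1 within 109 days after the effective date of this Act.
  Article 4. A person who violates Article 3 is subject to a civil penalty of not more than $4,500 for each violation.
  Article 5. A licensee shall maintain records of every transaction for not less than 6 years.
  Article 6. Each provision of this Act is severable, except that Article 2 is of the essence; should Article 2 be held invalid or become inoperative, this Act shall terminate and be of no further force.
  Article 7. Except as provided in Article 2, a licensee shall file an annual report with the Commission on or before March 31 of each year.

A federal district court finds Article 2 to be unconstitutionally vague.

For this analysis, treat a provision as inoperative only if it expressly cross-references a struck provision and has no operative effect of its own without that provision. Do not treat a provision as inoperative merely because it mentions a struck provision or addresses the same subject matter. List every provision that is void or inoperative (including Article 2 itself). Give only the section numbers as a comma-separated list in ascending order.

Article 2 is struck. No other provision's operative terms depend on Article 2. Article 6 makes Article 2 an essential term, and Article 2 is the provision held invalid; under Article 6, the entire Act is therefore void. No provision of the Act survives.

1, 2, 3, 4, 5, 6, 7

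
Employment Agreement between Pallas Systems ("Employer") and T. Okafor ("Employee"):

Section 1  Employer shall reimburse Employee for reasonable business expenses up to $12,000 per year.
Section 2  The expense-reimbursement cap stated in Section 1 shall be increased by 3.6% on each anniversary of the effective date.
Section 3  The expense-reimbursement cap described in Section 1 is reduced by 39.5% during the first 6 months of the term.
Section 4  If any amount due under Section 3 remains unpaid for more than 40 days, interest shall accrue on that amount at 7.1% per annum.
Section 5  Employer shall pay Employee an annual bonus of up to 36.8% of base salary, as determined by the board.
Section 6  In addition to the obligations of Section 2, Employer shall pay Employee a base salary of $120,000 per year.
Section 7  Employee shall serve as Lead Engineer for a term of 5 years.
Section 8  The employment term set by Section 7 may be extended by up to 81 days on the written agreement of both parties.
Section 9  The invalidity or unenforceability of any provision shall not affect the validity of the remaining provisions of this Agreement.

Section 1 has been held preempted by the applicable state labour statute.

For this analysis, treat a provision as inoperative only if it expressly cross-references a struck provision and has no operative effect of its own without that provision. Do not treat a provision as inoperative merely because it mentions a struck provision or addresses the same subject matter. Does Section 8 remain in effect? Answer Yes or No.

Section 1 is struck. Section 2 has no operative effect of its own apart from Section 1 and is therefore inoperative. Section 3 operates only by reference to Section 1, so it falls with Section 1. Section 4 operates only by reference to Section 3, so it falls with Section 3. Section 6 mentions Section 2 but its own obligation stands independently of Section 2, so Section 6 is not affected. Under the severability clause in Section 9, the remaining provisions continue in force. That leaves Section 5, Section 6, Section 7, Section 8, and Section 9 in effect. Section 8 is among the surviving provisions, so the answer is yes.

Yes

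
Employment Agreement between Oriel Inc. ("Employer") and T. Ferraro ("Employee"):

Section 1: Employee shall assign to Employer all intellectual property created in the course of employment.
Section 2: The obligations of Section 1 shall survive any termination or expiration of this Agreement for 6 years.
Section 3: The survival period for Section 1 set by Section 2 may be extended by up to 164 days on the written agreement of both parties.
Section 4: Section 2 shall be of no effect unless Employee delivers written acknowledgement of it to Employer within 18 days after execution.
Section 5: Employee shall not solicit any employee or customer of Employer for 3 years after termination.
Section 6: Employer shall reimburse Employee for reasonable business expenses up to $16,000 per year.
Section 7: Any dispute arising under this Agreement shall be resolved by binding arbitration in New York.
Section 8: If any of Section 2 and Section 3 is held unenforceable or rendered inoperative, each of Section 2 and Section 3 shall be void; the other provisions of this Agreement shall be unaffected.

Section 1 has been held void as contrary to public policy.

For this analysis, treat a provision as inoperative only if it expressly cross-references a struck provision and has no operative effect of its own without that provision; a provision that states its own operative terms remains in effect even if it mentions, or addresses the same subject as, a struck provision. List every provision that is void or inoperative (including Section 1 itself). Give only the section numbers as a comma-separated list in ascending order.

1, 2, 3, 4

Section 1 is struck. The only function of Section 2 is the survival period for Section 1, so it cannot stand once Section 1 is removed. The whole of Section 3 is the extension of the survival period for Section 1, defined by reference to Section 2, so Section 3 cannot stand once Section 2 is removed. Section 4 operates only by reference to Section 2, so it falls with Section 2. Section 8 declares Section 2 and Section 3 mutually dependent; since one of them has fallen, all of them are of no effect. The remainder continues in force under Section 8. Section 5, Section 6, Section 7, and Section 8 remain in effect.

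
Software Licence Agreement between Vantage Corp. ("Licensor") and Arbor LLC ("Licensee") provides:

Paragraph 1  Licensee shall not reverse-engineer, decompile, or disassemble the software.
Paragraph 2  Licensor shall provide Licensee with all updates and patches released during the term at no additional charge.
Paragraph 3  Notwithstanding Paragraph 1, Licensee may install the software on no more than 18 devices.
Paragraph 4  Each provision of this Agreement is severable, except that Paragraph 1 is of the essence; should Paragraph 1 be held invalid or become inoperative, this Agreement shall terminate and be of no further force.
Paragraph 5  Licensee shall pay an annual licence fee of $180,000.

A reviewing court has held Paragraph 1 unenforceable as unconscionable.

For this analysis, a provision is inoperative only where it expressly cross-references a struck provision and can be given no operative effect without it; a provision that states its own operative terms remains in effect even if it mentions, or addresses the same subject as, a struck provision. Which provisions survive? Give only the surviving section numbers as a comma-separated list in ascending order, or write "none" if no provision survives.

none

Paragraph 1 is struck. Nothing else in the Agreement is defined by reference to Paragraph 1. Paragraph 4 makes Paragraph 1 an essential term, and Paragraph 1 is the provision held invalid; under Paragraph 4, the entire Agreement is therefore void. No provision of the Agreement survives.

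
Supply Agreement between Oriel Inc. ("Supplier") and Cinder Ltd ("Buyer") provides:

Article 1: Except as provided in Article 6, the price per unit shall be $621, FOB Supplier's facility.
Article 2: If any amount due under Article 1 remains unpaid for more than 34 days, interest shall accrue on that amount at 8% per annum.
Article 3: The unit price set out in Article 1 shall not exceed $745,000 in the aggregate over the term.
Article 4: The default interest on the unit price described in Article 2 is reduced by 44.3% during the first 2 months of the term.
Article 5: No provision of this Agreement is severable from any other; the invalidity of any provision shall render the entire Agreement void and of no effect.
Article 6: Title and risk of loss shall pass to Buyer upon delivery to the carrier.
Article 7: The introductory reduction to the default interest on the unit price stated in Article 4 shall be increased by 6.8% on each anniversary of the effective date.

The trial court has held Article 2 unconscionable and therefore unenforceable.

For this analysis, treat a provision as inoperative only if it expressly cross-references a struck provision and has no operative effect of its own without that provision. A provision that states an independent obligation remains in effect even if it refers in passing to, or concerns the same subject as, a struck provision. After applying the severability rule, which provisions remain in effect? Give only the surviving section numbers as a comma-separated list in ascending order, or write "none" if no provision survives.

Article 2 is struck. Article 4 operates only by reference to Article 2, so it falls with Article 2. Article 7 has no operative effect of its own apart from Article 4 and is therefore inoperative. Article 5 provides that the Agreement is not severable, so the invalidity of any one provision voids the entire Agreement. No provision of the Agreement survives.

none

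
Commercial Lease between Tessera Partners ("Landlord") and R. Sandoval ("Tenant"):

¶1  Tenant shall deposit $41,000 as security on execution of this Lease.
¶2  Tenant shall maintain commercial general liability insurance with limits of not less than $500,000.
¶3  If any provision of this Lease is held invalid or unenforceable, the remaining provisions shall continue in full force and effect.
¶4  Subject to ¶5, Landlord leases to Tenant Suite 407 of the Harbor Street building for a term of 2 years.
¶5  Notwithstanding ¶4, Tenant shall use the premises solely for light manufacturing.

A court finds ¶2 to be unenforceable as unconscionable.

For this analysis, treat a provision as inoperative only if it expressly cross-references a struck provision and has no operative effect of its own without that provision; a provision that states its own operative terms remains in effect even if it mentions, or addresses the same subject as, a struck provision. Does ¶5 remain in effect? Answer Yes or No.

Yes

¶2 is struck. No other provision's operative terms depend on ¶2. ¶3 is a severability clause and preserves every provision that can still be given independent effect. The provisions still in force are ¶1, ¶3, ¶4, and ¶5. ¶5 is among the surviving provisions, so the answer is yes.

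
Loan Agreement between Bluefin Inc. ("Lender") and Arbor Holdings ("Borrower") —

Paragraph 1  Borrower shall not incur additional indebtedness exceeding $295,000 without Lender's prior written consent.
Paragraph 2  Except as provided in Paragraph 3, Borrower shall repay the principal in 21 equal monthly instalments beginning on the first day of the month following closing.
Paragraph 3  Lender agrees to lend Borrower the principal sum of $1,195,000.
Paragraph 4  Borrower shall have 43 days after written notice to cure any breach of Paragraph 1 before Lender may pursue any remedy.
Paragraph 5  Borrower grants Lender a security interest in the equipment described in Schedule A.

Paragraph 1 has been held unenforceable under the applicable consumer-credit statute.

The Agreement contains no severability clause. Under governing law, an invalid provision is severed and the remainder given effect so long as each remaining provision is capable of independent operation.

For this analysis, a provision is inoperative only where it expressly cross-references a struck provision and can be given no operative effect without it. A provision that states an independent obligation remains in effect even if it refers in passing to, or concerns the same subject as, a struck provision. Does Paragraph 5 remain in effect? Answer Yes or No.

Paragraph 1 is struck. Paragraph 4 operates only by reference to Paragraph 1, so it falls with Paragraph 1. Under the stated default rule, only provisions that cannot operate independently fall away; the rest are enforced. Paragraph 2, Paragraph 3, and Paragraph 5 remain in effect. Paragraph 5 is among the surviving provisions, so the answer is yes.

Yes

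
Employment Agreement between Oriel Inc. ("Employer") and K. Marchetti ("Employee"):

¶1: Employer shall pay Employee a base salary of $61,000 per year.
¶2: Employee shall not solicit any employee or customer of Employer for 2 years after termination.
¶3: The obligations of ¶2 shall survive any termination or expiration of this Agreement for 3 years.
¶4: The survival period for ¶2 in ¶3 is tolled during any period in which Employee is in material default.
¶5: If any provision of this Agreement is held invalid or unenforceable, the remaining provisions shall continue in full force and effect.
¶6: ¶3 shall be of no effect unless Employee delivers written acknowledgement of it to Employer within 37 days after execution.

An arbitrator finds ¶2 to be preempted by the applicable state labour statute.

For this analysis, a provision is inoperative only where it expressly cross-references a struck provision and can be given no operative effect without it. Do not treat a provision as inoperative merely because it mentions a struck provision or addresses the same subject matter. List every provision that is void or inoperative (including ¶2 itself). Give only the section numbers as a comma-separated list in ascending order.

¶2 is struck. ¶3 operates only by reference to ¶2, so it falls with ¶2. ¶4 has no operative effect of its own apart from ¶3 and is therefore inoperative. ¶6 operates only by reference to ¶3, so it falls with ¶3. Under the severability clause in ¶5, the remaining provisions continue in force. ¶1 and ¶5 remain in effect.

2, 3, 4, 6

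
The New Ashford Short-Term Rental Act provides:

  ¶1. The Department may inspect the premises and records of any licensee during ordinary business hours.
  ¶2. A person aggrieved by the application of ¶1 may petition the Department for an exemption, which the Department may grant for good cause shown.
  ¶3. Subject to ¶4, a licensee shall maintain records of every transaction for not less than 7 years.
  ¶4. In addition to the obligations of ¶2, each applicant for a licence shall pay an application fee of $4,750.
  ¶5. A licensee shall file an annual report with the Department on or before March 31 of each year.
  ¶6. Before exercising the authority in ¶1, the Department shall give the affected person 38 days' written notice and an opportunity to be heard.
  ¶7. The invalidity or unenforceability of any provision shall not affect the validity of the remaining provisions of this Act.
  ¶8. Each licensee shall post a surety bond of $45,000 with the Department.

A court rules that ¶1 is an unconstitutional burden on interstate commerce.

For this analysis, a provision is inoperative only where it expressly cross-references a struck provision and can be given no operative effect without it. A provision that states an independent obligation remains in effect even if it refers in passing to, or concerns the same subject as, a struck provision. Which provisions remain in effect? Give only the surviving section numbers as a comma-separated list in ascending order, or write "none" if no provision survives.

3, 4, 5, 7, 8

¶1 is struck. ¶2 operates only by reference to ¶1, so it falls with ¶1. ¶6 operates only by reference to ¶1, so it falls with ¶1. ¶4 mentions ¶2 but its own obligation stands independently of ¶2, so ¶4 is not affected. Under the severability clause in ¶7, the remaining provisions continue in force. The provisions still in force are ¶3, ¶4, ¶5, ¶7, and ¶8.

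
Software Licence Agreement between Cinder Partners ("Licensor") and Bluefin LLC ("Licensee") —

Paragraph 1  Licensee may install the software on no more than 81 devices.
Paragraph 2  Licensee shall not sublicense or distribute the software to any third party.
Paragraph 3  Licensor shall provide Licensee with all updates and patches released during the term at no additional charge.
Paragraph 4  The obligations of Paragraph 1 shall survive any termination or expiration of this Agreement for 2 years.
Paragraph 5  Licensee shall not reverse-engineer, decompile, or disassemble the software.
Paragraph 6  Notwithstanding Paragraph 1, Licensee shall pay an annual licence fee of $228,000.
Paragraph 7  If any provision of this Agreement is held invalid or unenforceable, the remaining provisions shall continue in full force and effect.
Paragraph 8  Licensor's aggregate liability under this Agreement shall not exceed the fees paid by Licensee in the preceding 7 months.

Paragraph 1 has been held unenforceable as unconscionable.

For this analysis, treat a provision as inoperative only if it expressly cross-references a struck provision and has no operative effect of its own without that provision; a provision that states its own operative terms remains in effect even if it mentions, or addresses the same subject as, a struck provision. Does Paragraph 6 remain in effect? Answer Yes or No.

Yes

Paragraph 1 is struck. Paragraph 4 operates only by reference to Paragraph 1, so it falls with Paragraph 1. Paragraph 6 mentions Paragraph 1 but its own obligation stands independently of Paragraph 1, so Paragraph 6 is not affected. Paragraph 7 is a severability clause and preserves every provision that can still be given independent effect. Paragraph 2, Paragraph 3, Paragraph 5, Paragraph 6, Paragraph 7, and Paragraph 8 remain in effect. Paragraph 6 is among the surviving provisions, so the answer is yes.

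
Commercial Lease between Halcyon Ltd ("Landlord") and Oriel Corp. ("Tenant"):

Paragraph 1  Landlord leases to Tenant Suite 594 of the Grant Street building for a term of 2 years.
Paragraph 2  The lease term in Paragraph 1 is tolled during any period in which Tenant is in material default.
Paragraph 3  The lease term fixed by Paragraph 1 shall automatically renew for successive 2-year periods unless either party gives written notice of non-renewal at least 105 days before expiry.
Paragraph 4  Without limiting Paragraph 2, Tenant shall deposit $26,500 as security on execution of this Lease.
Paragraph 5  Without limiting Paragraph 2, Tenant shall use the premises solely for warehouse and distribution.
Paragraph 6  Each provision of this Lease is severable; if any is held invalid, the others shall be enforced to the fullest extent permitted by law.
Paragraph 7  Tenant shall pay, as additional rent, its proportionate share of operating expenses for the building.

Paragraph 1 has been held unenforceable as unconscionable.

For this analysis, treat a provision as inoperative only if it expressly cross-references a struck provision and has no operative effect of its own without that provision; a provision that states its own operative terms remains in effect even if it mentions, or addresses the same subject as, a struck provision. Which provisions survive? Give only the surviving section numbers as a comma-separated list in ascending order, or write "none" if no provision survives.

Paragraph 1 is struck. The whole of Paragraph 2 is the tolling of the lease term, defined by reference to Paragraph 1, so Paragraph 2 cannot stand once Paragraph 1 is removed. The whole of Paragraph 3 is the renewal of the lease term, defined by reference to Paragraph 1, so Paragraph 3 cannot stand once Paragraph 1 is removed. Paragraph 5 mentions Paragraph 2 but its own obligation stands independently of Paragraph 2, so Paragraph 5 is not affected. Paragraph 4 mentions Paragraph 2 but its own obligation stands independently of Paragraph 2, so Paragraph 4 is not affected. Under the severability clause in Paragraph 6, the remaining provisions continue in force. Paragraph 4, Paragraph 5, Paragraph 6, and Paragraph 7 remain in effect.

4, 5, 6, 7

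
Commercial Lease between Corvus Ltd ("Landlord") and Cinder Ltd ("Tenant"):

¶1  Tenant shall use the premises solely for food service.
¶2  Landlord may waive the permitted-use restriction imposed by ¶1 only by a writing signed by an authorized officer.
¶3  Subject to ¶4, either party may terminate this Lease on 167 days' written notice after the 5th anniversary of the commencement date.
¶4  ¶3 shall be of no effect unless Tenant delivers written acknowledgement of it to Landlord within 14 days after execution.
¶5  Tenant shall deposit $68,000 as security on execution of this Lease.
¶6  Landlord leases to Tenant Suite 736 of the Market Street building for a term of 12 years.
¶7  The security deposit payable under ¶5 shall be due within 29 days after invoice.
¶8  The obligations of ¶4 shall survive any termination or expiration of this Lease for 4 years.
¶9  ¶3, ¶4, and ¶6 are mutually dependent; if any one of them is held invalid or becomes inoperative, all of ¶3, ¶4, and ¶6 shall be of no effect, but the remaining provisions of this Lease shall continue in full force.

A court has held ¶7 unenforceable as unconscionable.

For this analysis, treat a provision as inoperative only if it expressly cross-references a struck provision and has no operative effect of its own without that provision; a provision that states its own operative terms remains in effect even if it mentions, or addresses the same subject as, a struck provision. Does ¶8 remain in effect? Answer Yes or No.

¶7 is struck. No other provision's operative terms depend on ¶7. ¶9 ties ¶3, ¶4, and ¶6 together, but none of those is affected here; the remaining provisions continue in force under ¶9. The provisions still in force are ¶1, ¶2, ¶3, ¶4, ¶5, ¶6, ¶8, and ¶9. ¶8 is among the surviving provisions, so the answer is yes.

Yes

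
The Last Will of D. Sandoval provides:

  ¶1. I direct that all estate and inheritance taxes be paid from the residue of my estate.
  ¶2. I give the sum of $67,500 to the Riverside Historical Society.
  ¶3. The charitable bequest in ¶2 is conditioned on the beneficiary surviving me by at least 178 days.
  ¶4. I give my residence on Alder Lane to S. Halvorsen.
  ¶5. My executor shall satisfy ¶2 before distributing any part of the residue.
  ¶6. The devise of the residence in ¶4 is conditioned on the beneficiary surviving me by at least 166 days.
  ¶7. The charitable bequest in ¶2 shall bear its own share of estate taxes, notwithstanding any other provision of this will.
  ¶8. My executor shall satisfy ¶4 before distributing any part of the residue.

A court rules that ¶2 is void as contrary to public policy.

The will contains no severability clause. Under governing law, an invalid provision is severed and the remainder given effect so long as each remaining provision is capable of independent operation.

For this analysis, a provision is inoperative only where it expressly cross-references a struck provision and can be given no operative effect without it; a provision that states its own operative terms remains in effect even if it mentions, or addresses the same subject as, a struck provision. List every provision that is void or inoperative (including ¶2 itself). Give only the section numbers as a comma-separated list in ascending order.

2, 3, 5, 7

¶2 is struck. The only function of ¶3 is the survivorship condition on ¶2, so it cannot stand once ¶2 is removed. ¶5 has no operative effect of its own apart from ¶2 and is therefore inoperative. ¶7 has no operative effect of its own apart from ¶2 and is therefore inoperative. Under the stated default rule, only provisions that cannot operate independently fall away; the rest are enforced. The provisions still in force are ¶1, ¶4, ¶6, and ¶8.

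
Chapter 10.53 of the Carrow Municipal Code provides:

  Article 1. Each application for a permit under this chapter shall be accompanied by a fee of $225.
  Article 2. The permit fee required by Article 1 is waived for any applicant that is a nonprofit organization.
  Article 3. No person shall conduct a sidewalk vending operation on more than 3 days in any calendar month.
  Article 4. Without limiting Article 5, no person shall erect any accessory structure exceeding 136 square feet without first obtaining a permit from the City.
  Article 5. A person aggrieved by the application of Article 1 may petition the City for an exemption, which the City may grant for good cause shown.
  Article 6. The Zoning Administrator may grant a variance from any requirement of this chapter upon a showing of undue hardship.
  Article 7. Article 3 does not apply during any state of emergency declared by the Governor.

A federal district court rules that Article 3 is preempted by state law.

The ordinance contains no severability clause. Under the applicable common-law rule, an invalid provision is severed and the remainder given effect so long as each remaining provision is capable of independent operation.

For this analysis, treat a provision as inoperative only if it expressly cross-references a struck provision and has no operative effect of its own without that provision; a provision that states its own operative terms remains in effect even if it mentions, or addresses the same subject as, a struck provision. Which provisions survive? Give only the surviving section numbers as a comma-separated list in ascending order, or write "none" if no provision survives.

Article 3 is struck. Article 7 has no operative effect of its own apart from Article 3 and is therefore inoperative. With no severability clause, the stated default rule severs what cannot stand and enforces each remaining provision that can operate on its own. That leaves Article 1, Article 2, Article 4, Article 5, and Article 6 in effect.

1, 2, 4, 5, 6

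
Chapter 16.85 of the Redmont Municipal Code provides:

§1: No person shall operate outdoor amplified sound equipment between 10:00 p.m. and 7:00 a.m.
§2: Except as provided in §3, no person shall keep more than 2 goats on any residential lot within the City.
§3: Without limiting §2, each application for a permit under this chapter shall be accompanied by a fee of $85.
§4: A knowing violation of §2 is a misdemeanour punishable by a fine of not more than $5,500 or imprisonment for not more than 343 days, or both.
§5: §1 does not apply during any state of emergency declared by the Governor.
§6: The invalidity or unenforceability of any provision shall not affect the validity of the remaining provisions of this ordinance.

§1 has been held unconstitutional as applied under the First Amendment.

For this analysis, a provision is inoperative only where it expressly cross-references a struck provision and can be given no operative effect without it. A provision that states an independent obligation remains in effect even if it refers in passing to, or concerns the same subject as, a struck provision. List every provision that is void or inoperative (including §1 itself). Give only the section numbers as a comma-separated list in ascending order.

§1 is struck. §5 operates only by reference to §1, so it falls with §1. Under the severability clause in §6, the remaining provisions continue in force. The provisions still in force are §2, §3, §4, and §6.

1, 5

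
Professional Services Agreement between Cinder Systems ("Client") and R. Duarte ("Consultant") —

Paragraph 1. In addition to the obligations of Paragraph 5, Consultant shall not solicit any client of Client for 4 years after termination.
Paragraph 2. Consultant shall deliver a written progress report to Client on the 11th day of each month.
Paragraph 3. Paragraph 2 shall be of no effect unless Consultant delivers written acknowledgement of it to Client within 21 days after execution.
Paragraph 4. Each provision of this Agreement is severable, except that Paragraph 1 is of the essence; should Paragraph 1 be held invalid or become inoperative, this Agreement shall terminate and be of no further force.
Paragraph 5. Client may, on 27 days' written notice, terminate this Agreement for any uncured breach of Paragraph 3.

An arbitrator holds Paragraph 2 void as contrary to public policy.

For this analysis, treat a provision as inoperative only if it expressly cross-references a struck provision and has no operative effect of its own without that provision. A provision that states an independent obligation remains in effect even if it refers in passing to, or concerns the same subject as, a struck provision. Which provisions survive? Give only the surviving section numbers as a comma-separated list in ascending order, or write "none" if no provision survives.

Paragraph 2 is struck. Paragraph 3 operates only by reference to Paragraph 2, so it falls with Paragraph 2. Paragraph 5 merely fixes the termination right for breach of Paragraph 3; with Paragraph 3 gone it has nothing to operate on and falls away. Although Paragraph 1 refers to Paragraph 5, its operative terms do not depend on Paragraph 5, so it remains in effect. Paragraph 4 makes Paragraph 1 an essential term, but Paragraph 1 is unaffected, so the severability proviso in Paragraph 4 preserves the remaining provisions. The provisions still in force are Paragraph 1 and Paragraph 4.

1, 4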